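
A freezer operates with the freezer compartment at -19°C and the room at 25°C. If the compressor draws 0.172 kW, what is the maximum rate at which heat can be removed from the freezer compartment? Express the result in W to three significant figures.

993 W

In absolute terms T_C = 254.15 K and T_H = 298.15 K, so ΔT = 44.00 K.
COP_Carnot = T_C/ΔT = 254.15/44.00 = 5.776.
Q̇_max = COP_Carnot × Ẇ = 5.776 × 0.1720 kW = 0.9935 kW = 993.5 W.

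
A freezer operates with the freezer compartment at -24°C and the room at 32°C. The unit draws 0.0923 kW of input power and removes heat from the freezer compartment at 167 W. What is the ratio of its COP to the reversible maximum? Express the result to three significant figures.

Converting, Q̇_C = 167.0 W = 0.1670 kW, so COP_actual = Q̇_C/Ẇ = 0.1670/0.09230 = 1.809.
In absolute terms T_C = 249.15 K and T_H = 305.15 K, so ΔT = 56.00 K.
COP_Carnot = T_C/ΔT = 249.15/56.00 = 4.449.
η_II = COP_actual/COP_Carnot = 1.809/4.449 = 0.4067.

0.407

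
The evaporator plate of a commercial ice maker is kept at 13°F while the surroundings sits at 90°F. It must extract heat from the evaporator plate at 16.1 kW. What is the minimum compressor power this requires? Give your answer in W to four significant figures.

In absolute terms T_C = 262.59 K and T_H = 305.37 K, so ΔT = 42.78 K.
COP_Carnot = T_C/ΔT = 262.59/42.78 = 6.139.
Ẇ_min = Q̇/COP_Carnot = 16.10/6.139 = 2.623 kW = 2623 W.

2623 W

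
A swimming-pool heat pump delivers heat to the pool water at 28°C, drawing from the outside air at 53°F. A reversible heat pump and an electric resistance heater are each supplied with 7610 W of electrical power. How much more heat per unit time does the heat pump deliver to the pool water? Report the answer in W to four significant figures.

In absolute terms T_C = 284.82 K and T_H = 301.15 K, so ΔT = 16.33 K.
COP_Carnot = T_H/ΔT = 301.15/16.33 = 18.44.
The heat pump delivers Q̇_H = COP × Ẇ = 140300 W; the resistance heater delivers Ẇ = 7610 W.
Extra = (COP − 1)·Ẇ = 132700 W.

132700 W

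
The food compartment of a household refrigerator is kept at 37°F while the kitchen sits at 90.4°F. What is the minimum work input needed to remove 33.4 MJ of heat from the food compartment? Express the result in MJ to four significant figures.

In absolute terms T_C = 275.93 K and T_H = 305.59 K, so ΔT = 29.67 K.
The reversible limit is COP_R = T_C/ΔT = 9.301, so W_min = Q_C/COP = Q_C·ΔT/T_C.
W_min = 33.40 × 29.67/275.93 = 3.591 MJ.

3.591 MJ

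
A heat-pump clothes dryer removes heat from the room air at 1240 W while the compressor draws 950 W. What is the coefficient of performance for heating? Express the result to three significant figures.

The first law gives Q̇_H = Q̇_C + Ẇ, so the three rates are Q̇_C = 1240, Q̇_H = 2190, Ẇ = 950.0 W.
COP_HP = Q̇_H/Ẇ = 2190/950.0 = 2.305.

2.31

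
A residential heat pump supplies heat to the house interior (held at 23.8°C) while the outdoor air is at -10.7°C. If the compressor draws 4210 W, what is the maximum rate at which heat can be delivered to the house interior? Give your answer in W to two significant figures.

In absolute terms T_C = 262.45 K and T_H = 296.95 K, so ΔT = 34.50 K.
COP_Carnot = T_H/ΔT = 296.95/34.50 = 8.607.
Q̇_max = COP_Carnot × Ẇ = 8.607 × 4210 W = 36240 W.

36000 W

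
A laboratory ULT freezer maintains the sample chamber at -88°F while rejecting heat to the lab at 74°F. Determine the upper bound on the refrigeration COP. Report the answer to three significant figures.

In absolute terms T_C = 206.48 K and T_H = 296.48 K, so ΔT = 90.00 K.
For a reversible cycle, COP_Carnot = T_C/ΔT = 206.48/90.00 = 2.294.

2.29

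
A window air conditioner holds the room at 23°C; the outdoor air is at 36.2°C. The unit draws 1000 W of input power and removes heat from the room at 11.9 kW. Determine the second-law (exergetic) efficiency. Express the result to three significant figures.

0.530

Converting, Q̇_C = 11.90 kW = 11900 W, so COP_actual = Q̇_C/Ẇ = 11900/1000 = 11.90.
In absolute terms T_C = 296.15 K and T_H = 309.35 K, so ΔT = 13.20 K.
COP_Carnot = T_C/ΔT = 296.15/13.20 = 22.44.
η_II = COP_actual/COP_Carnot = 11.90/22.44 = 0.5304.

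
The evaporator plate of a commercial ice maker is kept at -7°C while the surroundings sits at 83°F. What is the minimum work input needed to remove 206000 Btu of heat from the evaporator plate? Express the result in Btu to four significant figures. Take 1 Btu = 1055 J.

In absolute terms T_C = 266.15 K and T_H = 301.48 K, so ΔT = 35.33 K.
The reversible limit is COP_R = T_C/ΔT = 7.533, so W_min = Q_C/COP = Q_C·ΔT/T_C.
W_min = 206000 × 35.33/266.15 = 27350 Btu.

27350 Btu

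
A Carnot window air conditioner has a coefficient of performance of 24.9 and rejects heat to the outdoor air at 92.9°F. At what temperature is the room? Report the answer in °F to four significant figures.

For a Carnot refrigerator COP_R = T_C/(T_H − T_C), so T_C = COP·T_H/(1 + COP).
With T_H = 306.98 K, T_C = 24.9 × 306.98/25.90 = 295.13 K.
Converting, 295.13 K = 71.57°F.

71.57 °F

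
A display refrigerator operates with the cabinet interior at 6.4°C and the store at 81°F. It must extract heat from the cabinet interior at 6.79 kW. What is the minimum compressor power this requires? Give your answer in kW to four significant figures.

0.5058 kW

In absolute terms T_C = 279.55 K and T_H = 300.37 K, so ΔT = 20.82 K.
COP_Carnot = T_C/ΔT = 279.55/20.82 = 13.43.
Ẇ_min = Q̇/COP_Carnot = 6.790/13.43 = 0.5058 kW.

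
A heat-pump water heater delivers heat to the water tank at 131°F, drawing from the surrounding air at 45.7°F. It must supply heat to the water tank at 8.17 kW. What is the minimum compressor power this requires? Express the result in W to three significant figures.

In absolute terms T_C = 280.76 K and T_H = 328.15 K, so ΔT = 47.39 K.
COP_Carnot = T_H/ΔT = 328.15/47.39 = 6.925.
Ẇ_min = Q̇/COP_Carnot = 8.170/6.925 = 1.180 kW = 1180 W.

1180 W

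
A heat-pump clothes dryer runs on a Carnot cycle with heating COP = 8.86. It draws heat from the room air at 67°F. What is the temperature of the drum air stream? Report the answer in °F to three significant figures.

COP_HP = T_H/(T_H − T_C) rearranges to T_H = COP·T_C/(COP − 1).
With T_C = 292.59 K, T_H = 8.86 × 292.59/7.860 = 329.82 K.
Converting, 329.82 K = 134.01°F.

134 °F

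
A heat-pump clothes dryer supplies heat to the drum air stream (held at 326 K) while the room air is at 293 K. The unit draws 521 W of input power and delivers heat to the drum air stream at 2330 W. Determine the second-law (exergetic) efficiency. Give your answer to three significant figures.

0.453

COP_actual = Q̇_H/Ẇ = 2330/521.0 = 4.472.
The reservoir spacing is ΔT = 326 − 293 = 33.00 K.
COP_Carnot = T_H/ΔT = 326.00/33.00 = 9.879.
η_II = COP_actual/COP_Carnot = 4.472/9.879 = 0.4527.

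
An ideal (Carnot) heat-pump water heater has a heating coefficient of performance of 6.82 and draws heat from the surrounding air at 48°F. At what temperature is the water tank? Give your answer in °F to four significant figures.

135.2 °F

COP_HP = T_H/(T_H − T_C) rearranges to T_H = COP·T_C/(COP − 1).
With T_C = 282.04 K, T_H = 6.82 × 282.04/5.820 = 330.50 K.
Converting, 330.50 K = 135.23°F.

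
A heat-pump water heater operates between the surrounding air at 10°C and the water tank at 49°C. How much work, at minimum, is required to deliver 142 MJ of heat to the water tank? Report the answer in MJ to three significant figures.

17.2 MJ

In absolute terms T_C = 283.15 K and T_H = 322.15 K, so ΔT = 39.00 K.
The reversible limit is COP_HP = T_H/ΔT = 8.260, so W_min = Q_H/COP = Q_H·ΔT/T_H.
W_min = 142.0 × 39.00/322.15 = 17.19 MJ.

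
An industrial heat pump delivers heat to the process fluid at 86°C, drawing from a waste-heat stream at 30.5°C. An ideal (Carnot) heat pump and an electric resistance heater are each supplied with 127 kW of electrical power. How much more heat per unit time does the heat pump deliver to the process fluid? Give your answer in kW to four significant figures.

In absolute terms T_C = 303.65 K and T_H = 359.15 K, so ΔT = 55.50 K.
COP_Carnot = T_H/ΔT = 359.15/55.50 = 6.471.
The heat pump delivers Q̇_H = COP × Ẇ = 821.8 kW; the resistance heater delivers Ẇ = 127.0 kW.
Extra = (COP − 1)·Ẇ = 694.8 kW.

694.8 kW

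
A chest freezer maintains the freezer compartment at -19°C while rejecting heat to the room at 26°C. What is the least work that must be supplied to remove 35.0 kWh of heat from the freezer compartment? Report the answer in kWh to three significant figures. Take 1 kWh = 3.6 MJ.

In absolute terms T_C = 254.15 K and T_H = 299.15 K, so ΔT = 45.00 K.
The reversible limit is COP_R = T_C/ΔT = 5.648, so W_min = Q_C/COP = Q_C·ΔT/T_C.
W_min = 35.00 × 45.00/254.15 = 6.197 kWh.

6.20 kWh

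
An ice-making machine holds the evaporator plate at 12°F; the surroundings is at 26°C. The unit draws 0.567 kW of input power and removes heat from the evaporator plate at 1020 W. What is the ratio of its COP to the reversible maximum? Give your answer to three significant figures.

0.255

Converting, Q̇_C = 1020 W = 1.020 kW, so COP_actual = Q̇_C/Ẇ = 1.020/0.5670 = 1.799.
In absolute terms T_C = 262.04 K and T_H = 299.15 K, so ΔT = 37.11 K.
COP_Carnot = T_C/ΔT = 262.04/37.11 = 7.061.
η_II = COP_actual/COP_Carnot = 1.799/7.061 = 0.2548.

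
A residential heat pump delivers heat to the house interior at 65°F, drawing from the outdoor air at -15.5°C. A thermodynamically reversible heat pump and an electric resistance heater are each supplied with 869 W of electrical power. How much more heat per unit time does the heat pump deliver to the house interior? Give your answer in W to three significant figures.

In absolute terms T_C = 257.65 K and T_H = 291.48 K, so ΔT = 33.83 K.
COP_Carnot = T_H/ΔT = 291.48/33.83 = 8.615.
The heat pump delivers Q̇_H = COP × Ẇ = 7487 W; the resistance heater delivers Ẇ = 869.0 W.
Extra = (COP − 1)·Ẇ = 6618 W.

6620 W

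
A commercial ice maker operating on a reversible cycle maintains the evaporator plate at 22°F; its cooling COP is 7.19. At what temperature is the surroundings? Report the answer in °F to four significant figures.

COP_R = T_C/(T_H − T_C) gives T_H − T_C = T_C/COP.
With T_C = 267.59 K, T_H = 267.59 × (1 + 1/7.19) = 304.81 K.
Converting, 304.81 K = 88.99°F.

88.99 °F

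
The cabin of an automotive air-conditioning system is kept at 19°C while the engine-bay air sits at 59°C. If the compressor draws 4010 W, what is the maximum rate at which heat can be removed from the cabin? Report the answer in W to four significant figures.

29290 W

In absolute terms T_C = 292.15 K and T_H = 332.15 K, so ΔT = 40.00 K.
COP_Carnot = T_C/ΔT = 292.15/40.00 = 7.304.
Q̇_max = COP_Carnot × Ẇ = 7.304 × 4010 W = 29290 W.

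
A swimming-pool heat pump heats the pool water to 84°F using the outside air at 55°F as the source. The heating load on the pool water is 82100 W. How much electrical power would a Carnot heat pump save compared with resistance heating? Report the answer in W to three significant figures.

77700 W

In absolute terms T_C = 285.93 K and T_H = 302.04 K, so ΔT = 16.11 K.
COP_Carnot = T_H/ΔT = 302.04/16.11 = 18.75.
Resistance heating needs Ẇ_res = Q̇_H = 82100 W; the reversible heat pump needs only Ẇ_hp = Q̇_H/COP = 4379 W.
Saving = 82100 − 4379 = 77720 W.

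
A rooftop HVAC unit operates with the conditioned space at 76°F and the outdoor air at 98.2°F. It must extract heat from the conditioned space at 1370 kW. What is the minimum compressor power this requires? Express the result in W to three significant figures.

In absolute terms T_C = 297.59 K and T_H = 309.93 K, so ΔT = 12.33 K.
COP_Carnot = T_C/ΔT = 297.59/12.33 = 24.13.
Ẇ_min = Q̇/COP_Carnot = 1370/24.13 = 56.78 kW = 56780 W.

56800 W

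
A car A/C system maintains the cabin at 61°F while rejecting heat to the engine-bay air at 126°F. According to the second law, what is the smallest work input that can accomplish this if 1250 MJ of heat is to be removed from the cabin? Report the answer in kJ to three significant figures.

156000 kJ

In absolute terms T_C = 289.26 K and T_H = 325.37 K, so ΔT = 36.11 K.
The reversible limit is COP_R = T_C/ΔT = 8.010, so W_min = Q_C/COP = Q_C·ΔT/T_C.
W_min = 1250 × 36.11/289.26 = 156.0 MJ = 156000 kJ.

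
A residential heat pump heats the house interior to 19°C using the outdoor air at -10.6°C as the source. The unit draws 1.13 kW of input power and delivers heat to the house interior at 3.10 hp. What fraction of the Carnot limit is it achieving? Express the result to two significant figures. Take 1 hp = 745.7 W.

Converting, Q̇_H = 3.100 hp = 2.312 kW, so COP_actual = Q̇_H/Ẇ = 2.312/1.130 = 2.046.
In absolute terms T_C = 262.55 K and T_H = 292.15 K, so ΔT = 29.60 K.
COP_Carnot = T_H/ΔT = 292.15/29.60 = 9.870.
η_II = COP_actual/COP_Carnot = 2.046/9.870 = 0.2073.

0.21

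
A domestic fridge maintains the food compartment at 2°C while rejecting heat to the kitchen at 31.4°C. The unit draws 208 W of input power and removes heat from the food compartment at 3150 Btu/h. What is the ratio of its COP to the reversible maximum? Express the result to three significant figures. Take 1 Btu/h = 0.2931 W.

Converting, Q̇_C = 3150 Btu/h = 923.3 W, so COP_actual = Q̇_C/Ẇ = 923.3/208.0 = 4.439.
In absolute terms T_C = 275.15 K and T_H = 304.55 K, so ΔT = 29.40 K.
COP_Carnot = T_C/ΔT = 275.15/29.40 = 9.359.
η_II = COP_actual/COP_Carnot = 4.439/9.359 = 0.4743.

0.474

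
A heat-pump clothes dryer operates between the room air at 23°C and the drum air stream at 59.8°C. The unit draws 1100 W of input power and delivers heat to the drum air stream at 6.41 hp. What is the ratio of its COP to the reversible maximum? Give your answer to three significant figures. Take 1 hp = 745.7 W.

Converting, Q̇_H = 6.410 hp = 4780 W, so COP_actual = Q̇_H/Ẇ = 4780/1100 = 4.345.
In absolute terms T_C = 296.15 K and T_H = 332.95 K, so ΔT = 36.80 K.
COP_Carnot = T_H/ΔT = 332.95/36.80 = 9.048.
η_II = COP_actual/COP_Carnot = 4.345/9.048 = 0.4803.

0.480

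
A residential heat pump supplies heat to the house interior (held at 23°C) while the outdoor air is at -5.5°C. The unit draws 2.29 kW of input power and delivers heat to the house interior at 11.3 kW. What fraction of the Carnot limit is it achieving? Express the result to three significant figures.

0.475

COP_actual = Q̇_H/Ẇ = 11.30/2.290 = 4.934.
In absolute terms T_C = 267.65 K and T_H = 296.15 K, so ΔT = 28.50 K.
COP_Carnot = T_H/ΔT = 296.15/28.50 = 10.39.
η_II = COP_actual/COP_Carnot = 4.934/10.39 = 0.4749.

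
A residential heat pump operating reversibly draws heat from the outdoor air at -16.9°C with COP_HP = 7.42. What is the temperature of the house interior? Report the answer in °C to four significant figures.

COP_HP = T_H/(T_H − T_C) rearranges to T_H = COP·T_C/(COP − 1).
With T_C = 256.25 K, T_H = 7.42 × 256.25/6.420 = 296.16 K.
Converting, 296.16 K = 23.01°C.

23.01 °C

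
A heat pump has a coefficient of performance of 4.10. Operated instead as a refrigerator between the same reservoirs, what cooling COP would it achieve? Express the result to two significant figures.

3.1

Since Q_H = Q_C + W for any cycle, COP_R = Q_C/W = Q_H/W − 1.
COP_R = 4.10 − 1 = 3.10.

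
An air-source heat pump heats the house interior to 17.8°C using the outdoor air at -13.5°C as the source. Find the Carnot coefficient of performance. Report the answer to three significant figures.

In absolute terms T_C = 259.65 K and T_H = 290.95 K, so ΔT = 31.30 K.
For a reversible cycle, COP_Carnot = T_H/ΔT = 290.95/31.30 = 9.296.

9.30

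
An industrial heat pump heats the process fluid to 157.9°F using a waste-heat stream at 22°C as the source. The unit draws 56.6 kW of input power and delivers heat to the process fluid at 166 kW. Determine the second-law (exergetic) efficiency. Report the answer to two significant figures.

0.41

COP_actual = Q̇_H/Ẇ = 166.0/56.60 = 2.933.
In absolute terms T_C = 295.15 K and T_H = 343.09 K, so ΔT = 47.94 K.
COP_Carnot = T_H/ΔT = 343.09/47.94 = 7.156.
η_II = COP_actual/COP_Carnot = 2.933/7.156 = 0.4098.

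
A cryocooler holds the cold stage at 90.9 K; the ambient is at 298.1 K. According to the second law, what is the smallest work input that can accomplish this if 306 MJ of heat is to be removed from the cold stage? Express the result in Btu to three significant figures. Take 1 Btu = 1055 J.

The reservoir spacing is ΔT = 298.1 − 90.9 = 207.2 K.
The reversible limit is COP_R = T_C/ΔT = 0.4387, so W_min = Q_C/COP = Q_C·ΔT/T_C.
W_min = 306.0 × 207.2/90.90 = 697.5 MJ = 661100 Btu.

661000 Btu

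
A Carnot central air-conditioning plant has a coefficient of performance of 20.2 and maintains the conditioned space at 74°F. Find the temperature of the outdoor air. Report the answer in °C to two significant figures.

COP_R = T_C/(T_H − T_C) gives T_H − T_C = T_C/COP.
With T_C = 296.48 K, T_H = 296.48 × (1 + 1/20.2) = 311.16 K.
Converting, 311.16 K = 38.01°C.

38 °C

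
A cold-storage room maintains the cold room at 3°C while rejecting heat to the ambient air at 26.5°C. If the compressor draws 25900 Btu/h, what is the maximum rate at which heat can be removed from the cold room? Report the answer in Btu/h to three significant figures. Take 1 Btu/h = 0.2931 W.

In absolute terms T_C = 276.15 K and T_H = 299.65 K, so ΔT = 23.50 K.
COP_Carnot = T_C/ΔT = 276.15/23.50 = 11.75.
Q̇_max = COP_Carnot × Ẇ = 11.75 × 25900 Btu/h = 304400 Btu/h.

304000 Btu/h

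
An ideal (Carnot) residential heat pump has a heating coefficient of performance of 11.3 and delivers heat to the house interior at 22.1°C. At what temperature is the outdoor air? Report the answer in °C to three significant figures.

-4.03 °C

COP_HP = T_H/(T_H − T_C) gives T_H − T_C = T_H/COP.
With T_H = 295.25 K, T_C = 295.25 × (1 − 1/11.3) = 269.12 K.
Converting, 269.12 K = -4.03°C.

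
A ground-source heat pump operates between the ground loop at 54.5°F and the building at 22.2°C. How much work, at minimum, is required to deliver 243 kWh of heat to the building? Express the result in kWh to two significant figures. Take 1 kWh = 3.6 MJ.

In absolute terms T_C = 285.65 K and T_H = 295.35 K, so ΔT = 9.700 K.
The reversible limit is COP_HP = T_H/ΔT = 30.45, so W_min = Q_H/COP = Q_H·ΔT/T_H.
W_min = 243.0 × 9.700/295.35 = 7.981 kWh.

8.0 kWh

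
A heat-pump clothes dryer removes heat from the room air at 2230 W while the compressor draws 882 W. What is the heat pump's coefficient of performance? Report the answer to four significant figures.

The first law gives Q̇_H = Q̇_C + Ẇ, so the three rates are Q̇_C = 2230, Q̇_H = 3112, Ẇ = 882.0 W.
COP_HP = Q̇_H/Ẇ = 3112/882.0 = 3.528.

3.528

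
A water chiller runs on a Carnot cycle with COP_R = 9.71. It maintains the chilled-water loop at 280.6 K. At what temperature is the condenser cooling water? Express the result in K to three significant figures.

COP_R = T_C/(T_H − T_C) gives T_H − T_C = T_C/COP.
With T_C = 280.60 K, T_H = 280.60 × (1 + 1/9.71) = 309.50 K.

309 K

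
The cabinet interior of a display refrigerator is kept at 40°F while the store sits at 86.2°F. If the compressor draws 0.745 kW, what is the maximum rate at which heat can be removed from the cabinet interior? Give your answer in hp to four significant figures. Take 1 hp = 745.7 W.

In absolute terms T_C = 277.59 K and T_H = 303.26 K, so ΔT = 25.67 K.
COP_Carnot = T_C/ΔT = 277.59/25.67 = 10.82.
Q̇_max = COP_Carnot × Ẇ = 10.82 × 0.7450 kW = 8.057 kW = 10.81 hp.

10.81 hp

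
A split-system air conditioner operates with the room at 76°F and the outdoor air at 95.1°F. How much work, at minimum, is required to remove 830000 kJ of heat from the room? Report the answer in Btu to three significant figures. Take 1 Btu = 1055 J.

In absolute terms T_C = 297.59 K and T_H = 308.21 K, so ΔT = 10.61 K.
The reversible limit is COP_R = T_C/ΔT = 28.05, so W_min = Q_C/COP = Q_C·ΔT/T_C.
W_min = 830000 × 10.61/297.59 = 29590 kJ = 28050 Btu.

28100 Btu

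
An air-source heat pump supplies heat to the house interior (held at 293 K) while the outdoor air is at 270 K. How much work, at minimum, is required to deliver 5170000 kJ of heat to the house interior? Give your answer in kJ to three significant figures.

406000 kJ

The reservoir spacing is ΔT = 293 − 270 = 23.00 K.
The reversible limit is COP_HP = T_H/ΔT = 12.74, so W_min = Q_H/COP = Q_H·ΔT/T_H.
W_min = 5170000 × 23.00/293.00 = 405800 kJ.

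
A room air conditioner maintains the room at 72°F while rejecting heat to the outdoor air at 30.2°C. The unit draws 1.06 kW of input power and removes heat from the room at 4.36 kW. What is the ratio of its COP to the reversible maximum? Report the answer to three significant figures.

0.111

COP_actual = Q̇_C/Ẇ = 4.360/1.060 = 4.113.
In absolute terms T_C = 295.37 K and T_H = 303.35 K, so ΔT = 7.978 K.
COP_Carnot = T_C/ΔT = 295.37/7.978 = 37.02.
η_II = COP_actual/COP_Carnot = 4.113/37.02 = 0.1111.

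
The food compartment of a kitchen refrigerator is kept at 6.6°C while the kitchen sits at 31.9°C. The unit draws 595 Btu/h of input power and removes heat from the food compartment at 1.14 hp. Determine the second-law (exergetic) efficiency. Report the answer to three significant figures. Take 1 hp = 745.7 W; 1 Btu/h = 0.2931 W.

Converting, Q̇_C = 1.140 hp = 2900 Btu/h, so COP_actual = Q̇_C/Ẇ = 2900/595.0 = 4.875.
In absolute terms T_C = 279.75 K and T_H = 305.05 K, so ΔT = 25.30 K.
COP_Carnot = T_C/ΔT = 279.75/25.30 = 11.06.
η_II = COP_actual/COP_Carnot = 4.875/11.06 = 0.4408.

0.441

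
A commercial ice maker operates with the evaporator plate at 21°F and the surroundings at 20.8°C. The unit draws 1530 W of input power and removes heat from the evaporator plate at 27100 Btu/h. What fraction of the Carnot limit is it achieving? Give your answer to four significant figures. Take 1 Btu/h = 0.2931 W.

Converting, Q̇_C = 27100 Btu/h = 7943 W, so COP_actual = Q̇_C/Ẇ = 7943/1530 = 5.192.
In absolute terms T_C = 267.04 K and T_H = 293.95 K, so ΔT = 26.91 K.
COP_Carnot = T_C/ΔT = 267.04/26.91 = 9.923.
η_II = COP_actual/COP_Carnot = 5.192/9.923 = 0.5232.

0.5232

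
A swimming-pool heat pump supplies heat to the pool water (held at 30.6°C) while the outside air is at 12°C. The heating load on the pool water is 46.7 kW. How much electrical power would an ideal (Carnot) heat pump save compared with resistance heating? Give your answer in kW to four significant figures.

In absolute terms T_C = 285.15 K and T_H = 303.75 K, so ΔT = 18.60 K.
COP_Carnot = T_H/ΔT = 303.75/18.60 = 16.33.
Resistance heating needs Ẇ_res = Q̇_H = 46.70 kW; the reversible heat pump needs only Ẇ_hp = Q̇_H/COP = 2.860 kW.
Saving = 46.70 − 2.860 = 43.84 kW.

43.84 kW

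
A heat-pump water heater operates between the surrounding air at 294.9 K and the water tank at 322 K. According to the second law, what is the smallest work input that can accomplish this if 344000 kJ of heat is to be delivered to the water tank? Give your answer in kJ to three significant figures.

29000 kJ

The reservoir spacing is ΔT = 322 − 294.9 = 27.10 K.
The reversible limit is COP_HP = T_H/ΔT = 11.88, so W_min = Q_H/COP = Q_H·ΔT/T_H.
W_min = 344000 × 27.10/322.00 = 28950 kJ.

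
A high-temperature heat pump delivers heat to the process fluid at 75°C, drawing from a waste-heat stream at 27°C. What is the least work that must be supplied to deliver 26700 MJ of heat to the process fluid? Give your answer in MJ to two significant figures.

3700 MJ

In absolute terms T_C = 300.15 K and T_H = 348.15 K, so ΔT = 48.00 K.
The reversible limit is COP_HP = T_H/ΔT = 7.253, so W_min = Q_H/COP = Q_H·ΔT/T_H.
W_min = 26700 × 48.00/348.15 = 3681 MJ.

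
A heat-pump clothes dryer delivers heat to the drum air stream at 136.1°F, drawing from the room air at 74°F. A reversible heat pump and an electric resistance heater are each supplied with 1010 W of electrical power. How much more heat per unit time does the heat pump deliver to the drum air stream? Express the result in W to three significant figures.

8680 W

In absolute terms T_C = 296.48 K and T_H = 330.98 K, so ΔT = 34.50 K.
COP_Carnot = T_H/ΔT = 330.98/34.50 = 9.594.
The heat pump delivers Q̇_H = COP × Ẇ = 9690 W; the resistance heater delivers Ẇ = 1010 W.
Extra = (COP − 1)·Ẇ = 8680 W.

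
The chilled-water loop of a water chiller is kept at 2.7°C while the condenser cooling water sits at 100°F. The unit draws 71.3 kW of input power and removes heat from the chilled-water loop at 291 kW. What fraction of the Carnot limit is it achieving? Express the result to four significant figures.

COP_actual = Q̇_C/Ẇ = 291.0/71.30 = 4.081.
In absolute terms T_C = 275.85 K and T_H = 310.93 K, so ΔT = 35.08 K.
COP_Carnot = T_C/ΔT = 275.85/35.08 = 7.864.
η_II = COP_actual/COP_Carnot = 4.081/7.864 = 0.5190.

0.5190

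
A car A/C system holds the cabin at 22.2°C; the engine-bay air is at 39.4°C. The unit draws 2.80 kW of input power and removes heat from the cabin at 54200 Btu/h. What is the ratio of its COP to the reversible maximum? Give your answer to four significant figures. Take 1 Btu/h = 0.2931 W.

0.3304

Converting, Q̇_C = 54200 Btu/h = 15.89 kW, so COP_actual = Q̇_C/Ẇ = 15.89/2.800 = 5.674.
In absolute terms T_C = 295.35 K and T_H = 312.55 K, so ΔT = 17.20 K.
COP_Carnot = T_C/ΔT = 295.35/17.20 = 17.17.
η_II = COP_actual/COP_Carnot = 5.674/17.17 = 0.3304.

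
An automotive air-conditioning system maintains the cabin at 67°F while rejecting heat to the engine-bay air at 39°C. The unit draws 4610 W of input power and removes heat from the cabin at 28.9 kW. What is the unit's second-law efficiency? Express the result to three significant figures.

0.419

Converting, Q̇_C = 28.90 kW = 28900 W, so COP_actual = Q̇_C/Ẇ = 28900/4610 = 6.269.
In absolute terms T_C = 292.59 K and T_H = 312.15 K, so ΔT = 19.56 K.
COP_Carnot = T_C/ΔT = 292.59/19.56 = 14.96.
η_II = COP_actual/COP_Carnot = 6.269/14.96 = 0.4190.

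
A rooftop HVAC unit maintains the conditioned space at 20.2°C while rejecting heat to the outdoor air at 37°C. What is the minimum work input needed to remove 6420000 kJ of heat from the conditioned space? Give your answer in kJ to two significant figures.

In absolute terms T_C = 293.35 K and T_H = 310.15 K, so ΔT = 16.80 K.
The reversible limit is COP_R = T_C/ΔT = 17.46, so W_min = Q_C/COP = Q_C·ΔT/T_C.
W_min = 6420000 × 16.80/293.35 = 367700 kJ.

370000 kJ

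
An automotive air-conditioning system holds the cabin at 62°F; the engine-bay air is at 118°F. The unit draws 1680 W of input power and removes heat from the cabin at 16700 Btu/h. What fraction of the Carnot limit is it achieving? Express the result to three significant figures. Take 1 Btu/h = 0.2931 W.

0.313

Converting, Q̇_C = 16700 Btu/h = 4895 W, so COP_actual = Q̇_C/Ẇ = 4895/1680 = 2.914.
In absolute terms T_C = 289.82 K and T_H = 320.93 K, so ΔT = 31.11 K.
COP_Carnot = T_C/ΔT = 289.82/31.11 = 9.316.
η_II = COP_actual/COP_Carnot = 2.914/9.316 = 0.3128.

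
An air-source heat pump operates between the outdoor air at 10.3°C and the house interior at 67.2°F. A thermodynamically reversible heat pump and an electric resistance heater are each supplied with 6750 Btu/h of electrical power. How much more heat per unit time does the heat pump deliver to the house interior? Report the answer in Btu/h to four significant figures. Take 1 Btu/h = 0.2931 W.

In absolute terms T_C = 283.45 K and T_H = 292.71 K, so ΔT = 9.256 K.
COP_Carnot = T_H/ΔT = 292.71/9.256 = 31.62.
The heat pump delivers Q̇_H = COP × Ẇ = 213500 Btu/h; the resistance heater delivers Ẇ = 6750 Btu/h.
Extra = (COP − 1)·Ẇ = 206700 Btu/h.

206700 Btu/h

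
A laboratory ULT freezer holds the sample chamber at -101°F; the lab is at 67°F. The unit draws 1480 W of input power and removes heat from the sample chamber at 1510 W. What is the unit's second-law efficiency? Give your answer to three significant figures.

COP_actual = Q̇_C/Ẇ = 1510/1480 = 1.020.
In absolute terms T_C = 199.26 K and T_H = 292.59 K, so ΔT = 93.33 K.
COP_Carnot = T_C/ΔT = 199.26/93.33 = 2.135.
η_II = COP_actual/COP_Carnot = 1.020/2.135 = 0.4779.

0.478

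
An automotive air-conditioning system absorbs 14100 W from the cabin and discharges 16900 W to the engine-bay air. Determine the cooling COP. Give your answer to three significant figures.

5.04

The first law gives Q̇_H = Q̇_C + Ẇ, so the three rates are Q̇_C = 14100, Q̇_H = 16900, Ẇ = 2800 W.
COP_R = Q̇_C/Ẇ = 14100/2800 = 5.036.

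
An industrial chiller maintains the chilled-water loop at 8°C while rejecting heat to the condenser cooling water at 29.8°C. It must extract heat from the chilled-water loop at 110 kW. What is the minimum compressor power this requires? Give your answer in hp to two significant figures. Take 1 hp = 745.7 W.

In absolute terms T_C = 281.15 K and T_H = 302.95 K, so ΔT = 21.80 K.
COP_Carnot = T_C/ΔT = 281.15/21.80 = 12.90.
Ẇ_min = Q̇/COP_Carnot = 110.0/12.90 = 8.529 kW = 11.44 hp.

11 hp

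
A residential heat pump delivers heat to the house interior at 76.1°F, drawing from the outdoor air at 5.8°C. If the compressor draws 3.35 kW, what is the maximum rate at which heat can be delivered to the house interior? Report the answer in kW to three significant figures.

53.3 kW

In absolute terms T_C = 278.95 K and T_H = 297.65 K, so ΔT = 18.70 K.
COP_Carnot = T_H/ΔT = 297.65/18.70 = 15.92.
Q̇_max = COP_Carnot × Ẇ = 15.92 × 3.350 kW = 53.32 kW.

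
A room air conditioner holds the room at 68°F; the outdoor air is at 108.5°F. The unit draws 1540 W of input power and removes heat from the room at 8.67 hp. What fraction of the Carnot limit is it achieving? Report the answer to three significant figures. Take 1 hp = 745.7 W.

Converting, Q̇_C = 8.670 hp = 6465 W, so COP_actual = Q̇_C/Ẇ = 6465/1540 = 4.198.
In absolute terms T_C = 293.15 K and T_H = 315.65 K, so ΔT = 22.50 K.
COP_Carnot = T_C/ΔT = 293.15/22.50 = 13.03.
η_II = COP_actual/COP_Carnot = 4.198/13.03 = 0.3222.

0.322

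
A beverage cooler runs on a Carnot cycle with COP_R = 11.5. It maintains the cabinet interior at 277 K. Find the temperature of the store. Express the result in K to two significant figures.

COP_R = T_C/(T_H − T_C) gives T_H − T_C = T_C/COP.
With T_C = 277.00 K, T_H = 277.00 × (1 + 1/11.5) = 301.09 K.

300 K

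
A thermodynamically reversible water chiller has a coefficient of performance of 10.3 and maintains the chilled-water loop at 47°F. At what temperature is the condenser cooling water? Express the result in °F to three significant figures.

COP_R = T_C/(T_H − T_C) gives T_H − T_C = T_C/COP.
With T_C = 281.48 K, T_H = 281.48 × (1 + 1/10.3) = 308.81 K.
Converting, 308.81 K = 96.19°F.

96.2 °F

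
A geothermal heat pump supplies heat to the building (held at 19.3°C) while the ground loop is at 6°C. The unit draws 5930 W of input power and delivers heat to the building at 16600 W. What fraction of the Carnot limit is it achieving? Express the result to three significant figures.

0.127

COP_actual = Q̇_H/Ẇ = 16600/5930 = 2.799.
In absolute terms T_C = 279.15 K and T_H = 292.45 K, so ΔT = 13.30 K.
COP_Carnot = T_H/ΔT = 292.45/13.30 = 21.99.
η_II = COP_actual/COP_Carnot = 2.799/21.99 = 0.1273.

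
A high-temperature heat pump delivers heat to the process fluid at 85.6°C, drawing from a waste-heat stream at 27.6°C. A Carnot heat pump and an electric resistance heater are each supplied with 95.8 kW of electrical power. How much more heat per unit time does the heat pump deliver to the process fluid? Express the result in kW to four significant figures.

496.8 kW

In absolute terms T_C = 300.75 K and T_H = 358.75 K, so ΔT = 58.00 K.
COP_Carnot = T_H/ΔT = 358.75/58.00 = 6.185.
The heat pump delivers Q̇_H = COP × Ẇ = 592.6 kW; the resistance heater delivers Ẇ = 95.80 kW.
Extra = (COP − 1)·Ẇ = 496.8 kW.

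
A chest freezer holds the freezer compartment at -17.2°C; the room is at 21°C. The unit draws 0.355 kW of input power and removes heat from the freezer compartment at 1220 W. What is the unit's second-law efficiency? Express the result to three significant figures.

0.513

Converting, Q̇_C = 1220 W = 1.220 kW, so COP_actual = Q̇_C/Ẇ = 1.220/0.3550 = 3.437.
In absolute terms T_C = 255.95 K and T_H = 294.15 K, so ΔT = 38.20 K.
COP_Carnot = T_C/ΔT = 255.95/38.20 = 6.700.
η_II = COP_actual/COP_Carnot = 3.437/6.700 = 0.5129.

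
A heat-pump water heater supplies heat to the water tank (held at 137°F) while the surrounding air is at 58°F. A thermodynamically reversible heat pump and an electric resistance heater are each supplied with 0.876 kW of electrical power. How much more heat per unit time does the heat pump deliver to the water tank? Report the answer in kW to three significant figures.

In absolute terms T_C = 287.59 K and T_H = 331.48 K, so ΔT = 43.89 K.
COP_Carnot = T_H/ΔT = 331.48/43.89 = 7.553.
The heat pump delivers Q̇_H = COP × Ẇ = 6.616 kW; the resistance heater delivers Ẇ = 0.8760 kW.
Extra = (COP − 1)·Ẇ = 5.740 kW.

5.74 kW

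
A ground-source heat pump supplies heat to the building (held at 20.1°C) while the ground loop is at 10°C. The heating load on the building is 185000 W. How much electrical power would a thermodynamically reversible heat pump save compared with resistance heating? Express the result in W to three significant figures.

In absolute terms T_C = 283.15 K and T_H = 293.25 K, so ΔT = 10.10 K.
COP_Carnot = T_H/ΔT = 293.25/10.10 = 29.03.
Resistance heating needs Ẇ_res = Q̇_H = 185000 W; the reversible heat pump needs only Ẇ_hp = Q̇_H/COP = 6372 W.
Saving = 185000 − 6372 = 178600 W.

179000 W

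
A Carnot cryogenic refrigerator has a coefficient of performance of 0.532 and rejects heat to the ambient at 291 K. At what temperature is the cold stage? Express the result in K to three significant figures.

101 K

For a Carnot refrigerator COP_R = T_C/(T_H − T_C), so T_C = COP·T_H/(1 + COP).
With T_H = 291.00 K, T_C = 0.532 × 291.00/1.532 = 101.05 K.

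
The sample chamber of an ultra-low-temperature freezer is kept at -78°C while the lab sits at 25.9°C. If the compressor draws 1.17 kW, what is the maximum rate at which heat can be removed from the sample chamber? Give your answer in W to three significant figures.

In absolute terms T_C = 195.15 K and T_H = 299.05 K, so ΔT = 103.9 K.
COP_Carnot = T_C/ΔT = 195.15/103.9 = 1.878.
Q̇_max = COP_Carnot × Ẇ = 1.878 × 1.170 kW = 2.198 kW = 2198 W.

2200 W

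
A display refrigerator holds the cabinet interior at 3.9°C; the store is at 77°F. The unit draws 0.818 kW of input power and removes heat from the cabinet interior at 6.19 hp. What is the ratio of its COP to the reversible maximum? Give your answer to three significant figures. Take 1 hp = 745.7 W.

Converting, Q̇_C = 6.190 hp = 4.616 kW, so COP_actual = Q̇_C/Ẇ = 4.616/0.8180 = 5.643.
In absolute terms T_C = 277.05 K and T_H = 298.15 K, so ΔT = 21.10 K.
COP_Carnot = T_C/ΔT = 277.05/21.10 = 13.13.
η_II = COP_actual/COP_Carnot = 5.643/13.13 = 0.4298.

0.430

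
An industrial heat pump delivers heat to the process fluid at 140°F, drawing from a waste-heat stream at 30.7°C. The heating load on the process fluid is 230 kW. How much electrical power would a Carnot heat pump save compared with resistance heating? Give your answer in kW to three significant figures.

In absolute terms T_C = 303.85 K and T_H = 333.15 K, so ΔT = 29.30 K.
COP_Carnot = T_H/ΔT = 333.15/29.30 = 11.37.
Resistance heating needs Ẇ_res = Q̇_H = 230.0 kW; the reversible heat pump needs only Ẇ_hp = Q̇_H/COP = 20.23 kW.
Saving = 230.0 − 20.23 = 209.8 kW.

210 kW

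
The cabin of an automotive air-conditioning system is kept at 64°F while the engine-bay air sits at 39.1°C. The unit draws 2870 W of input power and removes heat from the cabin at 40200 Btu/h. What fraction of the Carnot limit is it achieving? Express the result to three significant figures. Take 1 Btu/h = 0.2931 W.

0.301

Converting, Q̇_C = 40200 Btu/h = 11780 W, so COP_actual = Q̇_C/Ẇ = 11780/2870 = 4.105.
In absolute terms T_C = 290.93 K and T_H = 312.25 K, so ΔT = 21.32 K.
COP_Carnot = T_C/ΔT = 290.93/21.32 = 13.64.
η_II = COP_actual/COP_Carnot = 4.105/13.64 = 0.3009.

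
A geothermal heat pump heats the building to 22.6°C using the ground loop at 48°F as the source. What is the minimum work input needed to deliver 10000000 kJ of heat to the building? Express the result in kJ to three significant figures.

In absolute terms T_C = 282.04 K and T_H = 295.75 K, so ΔT = 13.71 K.
The reversible limit is COP_HP = T_H/ΔT = 21.57, so W_min = Q_H/COP = Q_H·ΔT/T_H.
W_min = 10000000 × 13.71/295.75 = 463600 kJ.

464000 kJ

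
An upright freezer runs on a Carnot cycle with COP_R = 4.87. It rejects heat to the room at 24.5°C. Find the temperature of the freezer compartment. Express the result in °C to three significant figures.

-26.2 °C

For a Carnot refrigerator COP_R = T_C/(T_H − T_C), so T_C = COP·T_H/(1 + COP).
With T_H = 297.65 K, T_C = 4.87 × 297.65/5.870 = 246.94 K.
Converting, 246.94 K = -26.21°C.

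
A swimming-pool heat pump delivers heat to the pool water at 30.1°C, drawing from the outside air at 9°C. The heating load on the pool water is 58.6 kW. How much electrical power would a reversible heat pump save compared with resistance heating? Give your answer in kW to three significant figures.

54.5 kW

In absolute terms T_C = 282.15 K and T_H = 303.25 K, so ΔT = 21.10 K.
COP_Carnot = T_H/ΔT = 303.25/21.10 = 14.37.
Resistance heating needs Ẇ_res = Q̇_H = 58.60 kW; the reversible heat pump needs only Ẇ_hp = Q̇_H/COP = 4.077 kW.
Saving = 58.60 − 4.077 = 54.52 kW.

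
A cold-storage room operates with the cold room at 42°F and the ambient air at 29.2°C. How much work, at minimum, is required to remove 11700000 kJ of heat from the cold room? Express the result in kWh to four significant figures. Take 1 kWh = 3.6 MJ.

275.7 kWh

In absolute terms T_C = 278.71 K and T_H = 302.35 K, so ΔT = 23.64 K.
The reversible limit is COP_R = T_C/ΔT = 11.79, so W_min = Q_C/COP = Q_C·ΔT/T_C.
W_min = 11700000 × 23.64/278.71 = 992600 kJ = 275.7 kWh.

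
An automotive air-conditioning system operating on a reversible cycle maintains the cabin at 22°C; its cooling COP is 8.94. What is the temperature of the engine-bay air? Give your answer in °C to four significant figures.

COP_R = T_C/(T_H − T_C) gives T_H − T_C = T_C/COP.
With T_C = 295.15 K, T_H = 295.15 × (1 + 1/8.94) = 328.16 K.
Converting, 328.16 K = 55.01°C.

55.01 °C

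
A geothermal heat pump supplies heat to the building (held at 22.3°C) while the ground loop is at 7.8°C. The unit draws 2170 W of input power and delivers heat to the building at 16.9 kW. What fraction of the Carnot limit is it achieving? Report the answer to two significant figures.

Converting, Q̇_H = 16.90 kW = 16900 W, so COP_actual = Q̇_H/Ẇ = 16900/2170 = 7.788.
In absolute terms T_C = 280.95 K and T_H = 295.45 K, so ΔT = 14.50 K.
COP_Carnot = T_H/ΔT = 295.45/14.50 = 20.38.
η_II = COP_actual/COP_Carnot = 7.788/20.38 = 0.3822.

0.38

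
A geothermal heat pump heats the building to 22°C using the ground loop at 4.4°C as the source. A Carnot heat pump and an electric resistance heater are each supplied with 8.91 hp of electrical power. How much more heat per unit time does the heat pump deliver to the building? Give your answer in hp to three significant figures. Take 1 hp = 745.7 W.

141 hp

In absolute terms T_C = 277.55 K and T_H = 295.15 K, so ΔT = 17.60 K.
COP_Carnot = T_H/ΔT = 295.15/17.60 = 16.77.
The heat pump delivers Q̇_H = COP × Ẇ = 149.4 hp; the resistance heater delivers Ẇ = 8.910 hp.
Extra = (COP − 1)·Ẇ = 140.5 hp.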